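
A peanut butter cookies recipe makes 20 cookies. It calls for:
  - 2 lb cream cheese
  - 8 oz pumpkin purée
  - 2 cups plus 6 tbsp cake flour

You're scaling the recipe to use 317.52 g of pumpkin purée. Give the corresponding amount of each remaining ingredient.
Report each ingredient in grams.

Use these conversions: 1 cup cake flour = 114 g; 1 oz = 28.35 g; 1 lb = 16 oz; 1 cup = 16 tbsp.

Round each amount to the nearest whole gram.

cream cheese: 1270 g; cake flour: 379 g

The original recipe has 226.8 g of pumpkin purée, so the scaling factor is 317.52 ÷ 226.8 = 7/5 = 1.4.
cream cheese: 2 lb × 7/5 × 16 oz/lb × 28.35 g/oz ≈ 1270 g
cake flour: (2 cup + 6 tbsp = 2.375 cup) × 7/5 × 114 g/cup ≈ 379 g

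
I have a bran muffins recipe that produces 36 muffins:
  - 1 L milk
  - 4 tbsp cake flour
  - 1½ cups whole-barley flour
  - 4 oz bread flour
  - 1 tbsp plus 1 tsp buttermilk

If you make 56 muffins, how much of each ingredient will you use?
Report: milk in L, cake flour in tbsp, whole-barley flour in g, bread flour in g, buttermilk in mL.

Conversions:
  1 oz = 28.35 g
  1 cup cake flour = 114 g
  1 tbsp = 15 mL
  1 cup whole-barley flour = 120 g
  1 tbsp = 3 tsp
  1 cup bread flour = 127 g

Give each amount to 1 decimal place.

Scaling factor: 56/36 = 14/9.
milk: 1 L × 14/9 ≈ 1.6 L
cake flour: 4 tbsp × 14/9 ≈ 6.2 tbsp
whole-barley flour: 1.5 cup × 14/9 × 120 g/cup = 280.0 g
bread flour: 4 oz × 14/9 × 28.35 g/oz = 176.4 g
buttermilk: (1 tbsp + 1 tsp = 4/3 tbsp) × 14/9 × 15 mL/tbsp ≈ 31.1 mL

milk: 1.6 L; cake flour: 6.2 tbsp; whole-barley flour: 280.0 g; bread flour: 176.4 g; buttermilk: 31.1 mL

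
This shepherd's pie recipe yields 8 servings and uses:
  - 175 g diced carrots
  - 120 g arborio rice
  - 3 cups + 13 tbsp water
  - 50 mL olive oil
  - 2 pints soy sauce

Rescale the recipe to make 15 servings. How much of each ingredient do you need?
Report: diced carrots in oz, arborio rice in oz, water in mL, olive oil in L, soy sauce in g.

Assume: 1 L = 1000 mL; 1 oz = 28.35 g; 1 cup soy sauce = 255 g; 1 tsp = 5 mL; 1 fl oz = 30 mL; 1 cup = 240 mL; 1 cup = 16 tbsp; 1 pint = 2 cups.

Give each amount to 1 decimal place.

diced carrots: 11.6 oz; arborio rice: 7.9 oz; water: 1715.6 mL; olive oil: 0.1 L; soy sauce: 1912.5 g

Scaling factor: 15/8 = 1.875.
diced carrots: 175 g × 15/8 ÷ 28.35 g/oz ≈ 11.6 oz
arborio rice: 120 g × 15/8 ÷ 28.35 g/oz ≈ 7.9 oz
water: (3 cup + 13 tbsp = 3.8125 cup) × 15/8 × 240 mL/cup ≈ 1715.6 mL
olive oil: 50 mL × 15/8 ÷ 1000 mL/L ≈ 0.1 L
soy sauce: 2 pint × 15/8 × 2 cup/pint × 255 g/cup = 1912.5 g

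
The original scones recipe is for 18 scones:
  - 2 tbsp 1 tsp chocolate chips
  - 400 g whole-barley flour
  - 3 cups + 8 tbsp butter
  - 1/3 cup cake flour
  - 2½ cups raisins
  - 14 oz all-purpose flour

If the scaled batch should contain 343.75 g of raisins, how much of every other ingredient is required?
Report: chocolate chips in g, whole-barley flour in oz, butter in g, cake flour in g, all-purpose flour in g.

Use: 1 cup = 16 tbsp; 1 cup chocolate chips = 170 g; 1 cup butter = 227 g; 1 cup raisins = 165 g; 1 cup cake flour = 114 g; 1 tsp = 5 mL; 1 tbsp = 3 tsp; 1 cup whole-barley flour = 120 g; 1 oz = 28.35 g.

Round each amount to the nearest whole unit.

The original recipe has 412.5 g of raisins, so the scaling factor is 343.75 ÷ 412.5 = 5/6.
chocolate chips: (2 tbsp + 1 tsp = 7/3 tbsp) × 5/6 ÷ 16 tbsp/cup × 170 g/cup ≈ 21 g
whole-barley flour: 400 g × 5/6 ÷ 28.35 g/oz ≈ 12 oz
butter: (3 cup + 8 tbsp = 3.5 cup) × 5/6 × 227 g/cup ≈ 662 g
cake flour: 1/3 cup × 5/6 × 114 g/cup ≈ 32 g
all-purpose flour: 14 oz × 5/6 × 28.35 g/oz ≈ 331 g

chocolate chips: 21 g; whole-barley flour: 12 oz; butter: 662 g; cake flour: 32 g; all-purpose flour: 331 g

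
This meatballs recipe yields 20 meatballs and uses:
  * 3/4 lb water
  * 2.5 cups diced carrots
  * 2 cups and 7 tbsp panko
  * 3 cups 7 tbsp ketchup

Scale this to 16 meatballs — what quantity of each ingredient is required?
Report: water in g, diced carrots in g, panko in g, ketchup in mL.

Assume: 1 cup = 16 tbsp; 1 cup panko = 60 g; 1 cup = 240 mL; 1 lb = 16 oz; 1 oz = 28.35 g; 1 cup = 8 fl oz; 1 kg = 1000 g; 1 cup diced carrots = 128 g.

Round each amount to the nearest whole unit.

Scaling factor: 16/20 = 4/5 = 0.8.
water: 0.75 lb × 4/5 × 16 oz/lb × 28.35 g/oz ≈ 272 g
diced carrots: 2.5 cup × 4/5 × 128 g/cup = 256 g
panko: (2 cup + 7 tbsp = 2.4375 cup) × 4/5 × 60 g/cup = 117 g
ketchup: (3 cup + 7 tbsp = 3.4375 cup) × 4/5 × 240 mL/cup = 660 mL

water: 272 g; diced carrots: 256 g; panko: 117 g; ketchup: 660 mL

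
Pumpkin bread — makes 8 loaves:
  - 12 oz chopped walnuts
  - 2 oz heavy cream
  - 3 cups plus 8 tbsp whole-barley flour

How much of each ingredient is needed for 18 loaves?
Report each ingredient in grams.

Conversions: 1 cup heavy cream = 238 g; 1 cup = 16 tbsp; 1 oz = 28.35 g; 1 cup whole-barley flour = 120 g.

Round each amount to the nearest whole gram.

chopped walnuts: 765 g; heavy cream: 128 g; whole-barley flour: 945 g

Scaling factor: 18/8 = 9/4 = 2.25.
chopped walnuts: 12 oz × 9/4 × 28.35 g/oz ≈ 765 g
heavy cream: 2 oz × 9/4 × 28.35 g/oz ≈ 128 g
whole-barley flour: (3 cup + 8 tbsp = 3.5 cup) × 9/4 × 120 g/cup = 945 g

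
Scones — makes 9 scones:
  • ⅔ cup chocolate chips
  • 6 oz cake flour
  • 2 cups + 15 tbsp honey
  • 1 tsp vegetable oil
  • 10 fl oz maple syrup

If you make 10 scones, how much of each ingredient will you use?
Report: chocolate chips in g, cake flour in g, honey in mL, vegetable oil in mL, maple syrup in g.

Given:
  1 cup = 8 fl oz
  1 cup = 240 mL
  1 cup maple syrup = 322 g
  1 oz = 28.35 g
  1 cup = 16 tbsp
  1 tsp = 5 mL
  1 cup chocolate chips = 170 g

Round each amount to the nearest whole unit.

chocolate chips: 126 g; cake flour: 189 g; honey: 783 mL; vegetable oil: 6 mL; maple syrup: 447 g

Scaling factor: 10/9.
chocolate chips: 2/3 cup × 10/9 × 170 g/cup ≈ 126 g
cake flour: 6 oz × 10/9 × 28.35 g/oz = 189 g
honey: (2 cup + 15 tbsp = 2.9375 cup) × 10/9 × 240 mL/cup ≈ 783 mL
vegetable oil: 1 tsp × 10/9 × 5 mL/tsp ≈ 6 mL
maple syrup: 10 fl oz × 10/9 ÷ 8 fl oz/cup × 322 g/cup ≈ 447 g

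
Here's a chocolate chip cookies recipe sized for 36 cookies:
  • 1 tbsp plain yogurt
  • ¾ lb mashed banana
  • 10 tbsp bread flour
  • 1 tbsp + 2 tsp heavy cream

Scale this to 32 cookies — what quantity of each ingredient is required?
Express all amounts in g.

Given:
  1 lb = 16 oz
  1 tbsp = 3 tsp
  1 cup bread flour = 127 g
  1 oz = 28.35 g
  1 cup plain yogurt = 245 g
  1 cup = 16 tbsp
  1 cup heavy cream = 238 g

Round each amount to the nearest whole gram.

plain yogurt: 14 g; mashed banana: 302 g; bread flour: 71 g; heavy cream: 22 g

Scaling factor: 32/36 = 8/9.
plain yogurt: 1 tbsp × 8/9 ÷ 16 tbsp/cup × 245 g/cup ≈ 14 g
mashed banana: 0.75 lb × 8/9 × 16 oz/lb × 28.35 g/oz ≈ 302 g
bread flour: 10 tbsp × 8/9 ÷ 16 tbsp/cup × 127 g/cup ≈ 71 g
heavy cream: (1 tbsp + 2 tsp = 5/3 tbsp) × 8/9 ÷ 16 tbsp/cup × 238 g/cup ≈ 22 g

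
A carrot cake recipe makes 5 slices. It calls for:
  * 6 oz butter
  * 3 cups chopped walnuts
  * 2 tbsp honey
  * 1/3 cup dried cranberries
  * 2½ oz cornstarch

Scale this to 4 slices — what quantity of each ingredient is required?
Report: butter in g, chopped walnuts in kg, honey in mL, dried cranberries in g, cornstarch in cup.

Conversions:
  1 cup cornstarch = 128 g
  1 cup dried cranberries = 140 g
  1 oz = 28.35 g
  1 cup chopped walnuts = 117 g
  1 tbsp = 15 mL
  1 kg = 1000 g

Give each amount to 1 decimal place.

butter: 136.1 g; chopped walnuts: 0.3 kg; honey: 24.0 mL; dried cranberries: 37.3 g; cornstarch: 0.4 cup

Scaling factor: 4/5 = 0.8.
butter: 6 oz × 4/5 × 28.35 g/oz ≈ 136.1 g
chopped walnuts: 3 cup × 4/5 × 117 g/cup ÷ 1000 g/kg ≈ 0.3 kg
honey: 2 tbsp × 4/5 × 15 mL/tbsp = 24.0 mL
dried cranberries: 1/3 cup × 4/5 × 140 g/cup ≈ 37.3 g
cornstarch: 2.5 oz × 4/5 × 28.35 g/oz ÷ 128 g/cup ≈ 0.4 cup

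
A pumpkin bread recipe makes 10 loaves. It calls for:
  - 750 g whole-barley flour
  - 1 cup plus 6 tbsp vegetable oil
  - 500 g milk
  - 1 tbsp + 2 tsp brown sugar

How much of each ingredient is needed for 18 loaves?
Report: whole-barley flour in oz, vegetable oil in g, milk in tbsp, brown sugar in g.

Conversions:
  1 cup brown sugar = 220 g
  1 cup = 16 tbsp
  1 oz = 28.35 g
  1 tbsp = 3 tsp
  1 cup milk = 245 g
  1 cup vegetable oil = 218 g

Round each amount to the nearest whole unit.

Scaling factor: 18/10 = 9/5 = 1.8.
whole-barley flour: 750 g × 9/5 ÷ 28.35 g/oz ≈ 48 oz
vegetable oil: (1 cup + 6 tbsp = 1.375 cup) × 9/5 × 218 g/cup ≈ 540 g
milk: 500 g × 9/5 ÷ 245 g/cup × 16 tbsp/cup ≈ 59 tbsp
brown sugar: (1 tbsp + 2 tsp = 5/3 tbsp) × 9/5 ÷ 16 tbsp/cup × 220 g/cup ≈ 41 g

whole-barley flour: 48 oz; vegetable oil: 540 g; milk: 59 tbsp; brown sugar: 41 g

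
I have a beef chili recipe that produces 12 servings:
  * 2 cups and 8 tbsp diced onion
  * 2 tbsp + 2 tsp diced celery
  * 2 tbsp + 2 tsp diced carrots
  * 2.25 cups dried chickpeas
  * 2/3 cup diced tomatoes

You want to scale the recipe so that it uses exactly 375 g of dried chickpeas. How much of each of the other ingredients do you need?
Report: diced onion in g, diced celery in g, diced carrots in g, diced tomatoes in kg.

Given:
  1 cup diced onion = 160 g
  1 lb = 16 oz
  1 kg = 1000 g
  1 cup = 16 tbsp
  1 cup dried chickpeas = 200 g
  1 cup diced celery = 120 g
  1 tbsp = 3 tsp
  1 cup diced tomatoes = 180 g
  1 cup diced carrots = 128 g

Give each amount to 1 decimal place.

diced onion: 333.3 g; diced celery: 16.7 g; diced carrots: 17.8 g; diced tomatoes: 0.1 kg

The original recipe has 450 g of dried chickpeas, so the scaling factor is 375 ÷ 450 = 5/6.
diced onion: (2 cup + 8 tbsp = 2.5 cup) × 5/6 × 160 g/cup ≈ 333.3 g
diced celery: (2 tbsp + 2 tsp = 8/3 tbsp) × 5/6 ÷ 16 tbsp/cup × 120 g/cup ≈ 16.7 g
diced carrots: (2 tbsp + 2 tsp = 8/3 tbsp) × 5/6 ÷ 16 tbsp/cup × 128 g/cup ≈ 17.8 g
diced tomatoes: 2/3 cup × 5/6 × 180 g/cup ÷ 1000 g/kg = 0.1 kg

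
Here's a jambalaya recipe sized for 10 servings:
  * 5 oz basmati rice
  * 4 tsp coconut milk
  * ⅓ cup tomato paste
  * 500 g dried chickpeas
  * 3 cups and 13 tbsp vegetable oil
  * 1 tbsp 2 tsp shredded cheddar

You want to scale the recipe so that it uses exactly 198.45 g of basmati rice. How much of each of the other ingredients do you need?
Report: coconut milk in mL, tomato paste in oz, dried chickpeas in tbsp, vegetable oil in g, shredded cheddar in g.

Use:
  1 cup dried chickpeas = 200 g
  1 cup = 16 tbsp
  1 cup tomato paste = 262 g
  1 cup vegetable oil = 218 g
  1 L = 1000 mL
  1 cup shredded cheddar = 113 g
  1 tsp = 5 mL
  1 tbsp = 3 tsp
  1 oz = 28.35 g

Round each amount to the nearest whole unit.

coconut milk: 28 mL; tomato paste: 4 oz; dried chickpeas: 56 tbsp; vegetable oil: 1164 g; shredded cheddar: 16 g

The original recipe has 141.75 g of basmati rice, so the scaling factor is 198.45 ÷ 141.75 = 7/5 = 1.4.
coconut milk: 4 tsp × 7/5 × 5 mL/tsp = 28 mL
tomato paste: 1/3 cup × 7/5 × 262 g/cup ÷ 28.35 g/oz ≈ 4 oz
dried chickpeas: 500 g × 7/5 ÷ 200 g/cup × 16 tbsp/cup = 56 tbsp
vegetable oil: (3 cup + 13 tbsp = 3.8125 cup) × 7/5 × 218 g/cup ≈ 1164 g
shredded cheddar: (1 tbsp + 2 tsp = 5/3 tbsp) × 7/5 ÷ 16 tbsp/cup × 113 g/cup ≈ 16 g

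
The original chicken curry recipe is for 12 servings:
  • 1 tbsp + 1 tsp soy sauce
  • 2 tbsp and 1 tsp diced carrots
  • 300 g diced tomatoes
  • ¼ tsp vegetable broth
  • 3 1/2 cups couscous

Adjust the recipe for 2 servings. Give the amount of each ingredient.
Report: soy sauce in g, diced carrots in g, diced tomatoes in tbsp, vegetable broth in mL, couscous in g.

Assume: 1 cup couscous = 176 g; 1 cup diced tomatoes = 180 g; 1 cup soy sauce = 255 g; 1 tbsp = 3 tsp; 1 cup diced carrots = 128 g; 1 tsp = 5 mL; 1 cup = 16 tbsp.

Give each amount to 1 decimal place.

soy sauce: 3.5 g; diced carrots: 3.1 g; diced tomatoes: 4.4 tbsp; vegetable broth: 0.2 mL; couscous: 102.7 g

Scaling factor: 2/12 = 1/6.
soy sauce: (1 tbsp + 1 tsp = 4/3 tbsp) × 1/6 ÷ 16 tbsp/cup × 255 g/cup ≈ 3.5 g
diced carrots: (2 tbsp + 1 tsp = 7/3 tbsp) × 1/6 ÷ 16 tbsp/cup × 128 g/cup ≈ 3.1 g
diced tomatoes: 300 g × 1/6 ÷ 180 g/cup × 16 tbsp/cup ≈ 4.4 tbsp
vegetable broth: 0.25 tsp × 1/6 × 5 mL/tsp ≈ 0.2 mL
couscous: 3.5 cup × 1/6 × 176 g/cup ≈ 102.7 g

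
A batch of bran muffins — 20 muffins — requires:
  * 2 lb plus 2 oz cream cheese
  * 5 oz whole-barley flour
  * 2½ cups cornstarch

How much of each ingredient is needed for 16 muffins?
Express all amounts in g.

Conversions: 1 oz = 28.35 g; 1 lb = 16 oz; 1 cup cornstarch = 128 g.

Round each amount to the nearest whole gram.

Scaling factor: 16/20 = 4/5 = 0.8.
cream cheese: (2 lb + 2 oz = 2.125 lb) × 4/5 × 16 oz/lb × 28.35 g/oz ≈ 771 g
whole-barley flour: 5 oz × 4/5 × 28.35 g/oz ≈ 113 g
cornstarch: 2.5 cup × 4/5 × 128 g/cup = 256 g

cream cheese: 771 g; whole-barley flour: 113 g; cornstarch: 256 g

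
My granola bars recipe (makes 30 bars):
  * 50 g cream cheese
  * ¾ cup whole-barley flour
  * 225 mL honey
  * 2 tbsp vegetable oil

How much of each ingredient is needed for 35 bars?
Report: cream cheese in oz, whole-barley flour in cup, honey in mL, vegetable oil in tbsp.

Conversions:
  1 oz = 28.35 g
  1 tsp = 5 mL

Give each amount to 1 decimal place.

cream cheese: 2.1 oz; whole-barley flour: 0.9 cup; honey: 262.5 mL; vegetable oil: 2.3 tbsp

Scaling factor: 35/30 = 7/6.
cream cheese: 50 g × 7/6 ÷ 28.35 g/oz ≈ 2.1 oz
whole-barley flour: 0.75 cup × 7/6 ≈ 0.9 cup
honey: 225 mL × 7/6 = 262.5 mL
vegetable oil: 2 tbsp × 7/6 ≈ 2.3 tbsp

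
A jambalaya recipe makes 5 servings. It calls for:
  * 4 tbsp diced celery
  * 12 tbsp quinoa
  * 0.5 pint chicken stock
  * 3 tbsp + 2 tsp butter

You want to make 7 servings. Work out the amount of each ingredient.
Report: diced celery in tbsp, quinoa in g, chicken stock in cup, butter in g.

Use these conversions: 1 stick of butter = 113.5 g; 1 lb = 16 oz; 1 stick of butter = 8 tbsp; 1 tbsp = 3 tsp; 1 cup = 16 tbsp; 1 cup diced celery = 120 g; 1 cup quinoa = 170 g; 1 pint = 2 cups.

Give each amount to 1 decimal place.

Scaling factor: 7/5 = 1.4.
diced celery: 4 tbsp × 7/5 = 5.6 tbsp
quinoa: 12 tbsp × 7/5 ÷ 16 tbsp/cup × 170 g/cup = 178.5 g
chicken stock: 0.5 pint × 7/5 × 2 cup/pint = 1.4 cup
butter: (3 tbsp + 2 tsp = 11/3 tbsp) × 7/5 ÷ 8 tbsp/stick × 113.5 g/stick ≈ 72.8 g

diced celery: 5.6 tbsp; quinoa: 178.5 g; chicken stock: 1.4 cup; butter: 72.8 g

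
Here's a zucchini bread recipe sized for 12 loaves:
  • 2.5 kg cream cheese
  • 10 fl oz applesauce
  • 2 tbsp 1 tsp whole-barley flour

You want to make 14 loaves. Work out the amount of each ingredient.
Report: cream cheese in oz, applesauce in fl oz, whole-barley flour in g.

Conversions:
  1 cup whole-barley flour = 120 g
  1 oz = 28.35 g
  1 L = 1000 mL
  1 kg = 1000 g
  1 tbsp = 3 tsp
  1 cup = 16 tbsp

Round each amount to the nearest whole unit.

Scaling factor: 14/12 = 7/6.
cream cheese: 2.5 kg × 7/6 × 1000 g/kg ÷ 28.35 g/oz ≈ 103 oz
applesauce: 10 fl oz × 7/6 ≈ 12 fl oz
whole-barley flour: (2 tbsp + 1 tsp = 7/3 tbsp) × 7/6 ÷ 16 tbsp/cup × 120 g/cup ≈ 20 g

cream cheese: 103 oz; applesauce: 12 fl oz; whole-barley flour: 20 g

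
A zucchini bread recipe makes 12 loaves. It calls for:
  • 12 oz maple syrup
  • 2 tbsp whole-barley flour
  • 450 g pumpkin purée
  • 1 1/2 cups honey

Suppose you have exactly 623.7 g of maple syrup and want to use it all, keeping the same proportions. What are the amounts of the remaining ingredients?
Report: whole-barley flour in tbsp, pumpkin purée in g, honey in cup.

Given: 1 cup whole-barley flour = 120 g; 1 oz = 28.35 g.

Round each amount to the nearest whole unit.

The original recipe has 340.2 g of maple syrup, so the scaling factor is 623.7 ÷ 340.2 = 11/6.
whole-barley flour: 2 tbsp × 11/6 ≈ 4 tbsp
pumpkin purée: 450 g × 11/6 = 825 g
honey: 1.5 cup × 11/6 ≈ 3 cup

whole-barley flour: 4 tbsp; pumpkin purée: 825 g; honey: 3 cup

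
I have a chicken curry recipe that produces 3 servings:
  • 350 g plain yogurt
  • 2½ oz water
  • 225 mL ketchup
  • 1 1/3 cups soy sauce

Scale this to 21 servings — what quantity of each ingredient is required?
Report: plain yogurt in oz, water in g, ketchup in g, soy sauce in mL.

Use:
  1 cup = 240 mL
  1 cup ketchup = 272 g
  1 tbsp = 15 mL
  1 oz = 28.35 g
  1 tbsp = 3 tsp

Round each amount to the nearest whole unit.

Scaling factor: 21/3 = 7.
plain yogurt: 350 g × 7 ÷ 28.35 g/oz ≈ 86 oz
water: 2.5 oz × 7 × 28.35 g/oz ≈ 496 g
ketchup: 225 mL × 7 ÷ 240 mL/cup × 272 g/cup = 1785 g
soy sauce: 4/3 cup × 7 × 240 mL/cup = 2240 mL

plain yogurt: 86 oz; water: 496 g; ketchup: 1785 g; soy sauce: 2240 mL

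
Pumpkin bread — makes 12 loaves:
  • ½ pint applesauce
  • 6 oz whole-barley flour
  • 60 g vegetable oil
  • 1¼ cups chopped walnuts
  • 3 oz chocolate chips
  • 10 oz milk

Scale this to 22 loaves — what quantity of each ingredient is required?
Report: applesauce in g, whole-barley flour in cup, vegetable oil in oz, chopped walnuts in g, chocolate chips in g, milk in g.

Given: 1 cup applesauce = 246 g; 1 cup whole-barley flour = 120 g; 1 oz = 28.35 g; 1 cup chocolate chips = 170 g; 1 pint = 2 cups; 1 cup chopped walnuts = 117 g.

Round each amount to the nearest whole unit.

Scaling factor: 22/12 = 11/6.
applesauce: 0.5 pint × 11/6 × 2 cup/pint × 246 g/cup = 451 g
whole-barley flour: 6 oz × 11/6 × 28.35 g/oz ÷ 120 g/cup ≈ 3 cup
vegetable oil: 60 g × 11/6 ÷ 28.35 g/oz ≈ 4 oz
chopped walnuts: 1.25 cup × 11/6 × 117 g/cup ≈ 268 g
chocolate chips: 3 oz × 11/6 × 28.35 g/oz ≈ 156 g
milk: 10 oz × 11/6 × 28.35 g/oz ≈ 520 g

applesauce: 451 g; whole-barley flour: 3 cup; vegetable oil: 4 oz; chopped walnuts: 268 g; chocolate chips: 156 g; milk: 520 g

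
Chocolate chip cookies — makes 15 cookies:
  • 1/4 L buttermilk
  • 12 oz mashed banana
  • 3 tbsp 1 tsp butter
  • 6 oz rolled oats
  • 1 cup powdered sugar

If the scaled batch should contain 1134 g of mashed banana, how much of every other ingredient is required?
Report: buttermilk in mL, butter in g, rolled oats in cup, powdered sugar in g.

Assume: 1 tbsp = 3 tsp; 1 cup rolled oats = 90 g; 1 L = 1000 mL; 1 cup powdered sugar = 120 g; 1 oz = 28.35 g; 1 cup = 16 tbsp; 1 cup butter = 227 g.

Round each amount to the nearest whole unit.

buttermilk: 833 mL; butter: 158 g; rolled oats: 6 cup; powdered sugar: 400 g

The original recipe has 340.2 g of mashed banana, so the scaling factor is 1134 ÷ 340.2 = 10/3.
buttermilk: 0.25 L × 10/3 × 1000 mL/L ≈ 833 mL
butter: (3 tbsp + 1 tsp = 10/3 tbsp) × 10/3 ÷ 16 tbsp/cup × 227 g/cup ≈ 158 g
rolled oats: 6 oz × 10/3 × 28.35 g/oz ÷ 90 g/cup ≈ 6 cup
powdered sugar: 1 cup × 10/3 × 120 g/cup = 400 g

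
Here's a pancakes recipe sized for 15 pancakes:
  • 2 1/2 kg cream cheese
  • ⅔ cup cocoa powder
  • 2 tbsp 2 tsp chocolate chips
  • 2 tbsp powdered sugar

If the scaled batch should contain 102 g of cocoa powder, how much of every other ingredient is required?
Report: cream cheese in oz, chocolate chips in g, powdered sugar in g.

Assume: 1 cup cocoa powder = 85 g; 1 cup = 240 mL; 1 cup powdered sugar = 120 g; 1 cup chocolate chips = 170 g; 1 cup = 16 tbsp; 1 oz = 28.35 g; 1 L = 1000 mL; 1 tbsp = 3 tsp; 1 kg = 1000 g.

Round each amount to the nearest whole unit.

cream cheese: 159 oz; chocolate chips: 51 g; powdered sugar: 27 g

The original recipe has 170/3 g of cocoa powder, so the scaling factor is 102 ÷ 170/3 = 9/5 = 1.8.
cream cheese: 2.5 kg × 9/5 × 1000 g/kg ÷ 28.35 g/oz ≈ 159 oz
chocolate chips: (2 tbsp + 2 tsp = 8/3 tbsp) × 9/5 ÷ 16 tbsp/cup × 170 g/cup = 51 g
powdered sugar: 2 tbsp × 9/5 ÷ 16 tbsp/cup × 120 g/cup = 27 g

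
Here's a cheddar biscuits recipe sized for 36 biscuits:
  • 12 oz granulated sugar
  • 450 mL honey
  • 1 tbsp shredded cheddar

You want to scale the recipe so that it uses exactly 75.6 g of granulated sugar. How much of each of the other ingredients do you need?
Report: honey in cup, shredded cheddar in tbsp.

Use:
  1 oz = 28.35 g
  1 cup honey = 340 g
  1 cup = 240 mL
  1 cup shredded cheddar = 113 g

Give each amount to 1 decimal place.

The original recipe has 340.2 g of granulated sugar, so the scaling factor is 75.6 ÷ 340.2 = 2/9.
honey: 450 mL × 2/9 ÷ 240 mL/cup ≈ 0.4 cup
shredded cheddar: 1 tbsp × 2/9 ≈ 0.2 tbsp

honey: 0.4 cup; shredded cheddar: 0.2 tbsp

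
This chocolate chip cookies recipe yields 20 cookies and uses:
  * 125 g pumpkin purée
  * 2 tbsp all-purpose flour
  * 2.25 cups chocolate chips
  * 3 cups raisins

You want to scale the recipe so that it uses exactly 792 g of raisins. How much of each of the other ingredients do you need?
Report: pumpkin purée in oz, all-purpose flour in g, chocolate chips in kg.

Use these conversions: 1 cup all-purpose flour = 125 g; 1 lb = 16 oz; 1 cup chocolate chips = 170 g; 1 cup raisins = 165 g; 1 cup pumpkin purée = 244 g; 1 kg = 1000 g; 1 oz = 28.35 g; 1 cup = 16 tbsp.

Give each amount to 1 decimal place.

pumpkin purée: 7.1 oz; all-purpose flour: 25.0 g; chocolate chips: 0.6 kg

The original recipe has 495 g of raisins, so the scaling factor is 792 ÷ 495 = 8/5 = 1.6.
pumpkin purée: 125 g × 8/5 ÷ 28.35 g/oz ≈ 7.1 oz
all-purpose flour: 2 tbsp × 8/5 ÷ 16 tbsp/cup × 125 g/cup = 25.0 g
chocolate chips: 2.25 cup × 8/5 × 170 g/cup ÷ 1000 g/kg ≈ 0.6 kg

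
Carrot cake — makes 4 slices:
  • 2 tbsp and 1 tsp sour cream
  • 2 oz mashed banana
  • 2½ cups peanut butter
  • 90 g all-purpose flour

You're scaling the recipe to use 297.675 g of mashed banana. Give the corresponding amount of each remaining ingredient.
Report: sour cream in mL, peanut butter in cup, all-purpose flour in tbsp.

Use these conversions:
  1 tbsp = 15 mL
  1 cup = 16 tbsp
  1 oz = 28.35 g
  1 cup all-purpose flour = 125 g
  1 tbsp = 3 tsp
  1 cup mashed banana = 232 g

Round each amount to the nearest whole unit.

sour cream: 184 mL; peanut butter: 13 cup; all-purpose flour: 60 tbsp

The original recipe has 56.7 g of mashed banana, so the scaling factor is 297.675 ÷ 56.7 = 21/4 = 5.25.
sour cream: (2 tbsp + 1 tsp = 7/3 tbsp) × 21/4 × 15 mL/tbsp ≈ 184 mL
peanut butter: 2.5 cup × 21/4 ≈ 13 cup
all-purpose flour: 90 g × 21/4 ÷ 125 g/cup × 16 tbsp/cup ≈ 60 tbsp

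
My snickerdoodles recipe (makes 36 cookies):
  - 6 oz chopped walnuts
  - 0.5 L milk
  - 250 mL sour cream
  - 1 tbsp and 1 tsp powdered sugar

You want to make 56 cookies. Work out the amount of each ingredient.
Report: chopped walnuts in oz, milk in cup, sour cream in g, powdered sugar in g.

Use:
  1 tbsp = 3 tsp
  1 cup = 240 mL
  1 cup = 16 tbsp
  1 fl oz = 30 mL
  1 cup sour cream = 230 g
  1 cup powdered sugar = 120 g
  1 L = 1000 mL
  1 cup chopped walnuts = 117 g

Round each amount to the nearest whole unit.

chopped walnuts: 9 oz; milk: 3 cup; sour cream: 373 g; powdered sugar: 16 g

Scaling factor: 56/36 = 14/9.
chopped walnuts: 6 oz × 14/9 ≈ 9 oz
milk: 0.5 L × 14/9 × 1000 mL/L ÷ 240 mL/cup ≈ 3 cup
sour cream: 250 mL × 14/9 ÷ 240 mL/cup × 230 g/cup ≈ 373 g
powdered sugar: (1 tbsp + 1 tsp = 4/3 tbsp) × 14/9 ÷ 16 tbsp/cup × 120 g/cup ≈ 16 g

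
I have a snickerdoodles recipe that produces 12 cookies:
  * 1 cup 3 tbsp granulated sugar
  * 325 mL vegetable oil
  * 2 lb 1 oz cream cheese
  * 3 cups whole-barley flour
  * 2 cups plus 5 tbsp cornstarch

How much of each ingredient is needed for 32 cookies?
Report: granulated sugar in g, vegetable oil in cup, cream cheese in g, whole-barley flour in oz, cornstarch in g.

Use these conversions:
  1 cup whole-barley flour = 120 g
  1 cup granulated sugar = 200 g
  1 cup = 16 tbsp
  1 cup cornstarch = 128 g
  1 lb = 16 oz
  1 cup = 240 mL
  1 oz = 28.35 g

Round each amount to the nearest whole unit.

Scaling factor: 32/12 = 8/3.
granulated sugar: (1 cup + 3 tbsp = 1.1875 cup) × 8/3 × 200 g/cup ≈ 633 g
vegetable oil: 325 mL × 8/3 ÷ 240 mL/cup ≈ 4 cup
cream cheese: (2 lb + 1 oz = 2.0625 lb) × 8/3 × 16 oz/lb × 28.35 g/oz ≈ 2495 g
whole-barley flour: 3 cup × 8/3 × 120 g/cup ÷ 28.35 g/oz ≈ 34 oz
cornstarch: (2 cup + 5 tbsp = 2.3125 cup) × 8/3 × 128 g/cup ≈ 789 g

granulated sugar: 633 g; vegetable oil: 4 cup; cream cheese: 2495 g; whole-barley flour: 34 oz; cornstarch: 789 g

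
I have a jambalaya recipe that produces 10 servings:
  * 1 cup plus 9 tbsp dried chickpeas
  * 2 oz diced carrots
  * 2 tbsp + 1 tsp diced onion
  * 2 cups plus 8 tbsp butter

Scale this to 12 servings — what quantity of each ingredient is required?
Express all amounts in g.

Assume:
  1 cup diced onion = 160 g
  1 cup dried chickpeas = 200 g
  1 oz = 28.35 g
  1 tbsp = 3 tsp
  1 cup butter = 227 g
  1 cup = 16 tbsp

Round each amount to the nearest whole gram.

Scaling factor: 12/10 = 6/5 = 1.2.
dried chickpeas: (1 cup + 9 tbsp = 1.5625 cup) × 6/5 × 200 g/cup = 375 g
diced carrots: 2 oz × 6/5 × 28.35 g/oz ≈ 68 g
diced onion: (2 tbsp + 1 tsp = 7/3 tbsp) × 6/5 ÷ 16 tbsp/cup × 160 g/cup = 28 g
butter: (2 cup + 8 tbsp = 2.5 cup) × 6/5 × 227 g/cup = 681 g

dried chickpeas: 375 g; diced carrots: 68 g; diced onion: 28 g; butter: 681 g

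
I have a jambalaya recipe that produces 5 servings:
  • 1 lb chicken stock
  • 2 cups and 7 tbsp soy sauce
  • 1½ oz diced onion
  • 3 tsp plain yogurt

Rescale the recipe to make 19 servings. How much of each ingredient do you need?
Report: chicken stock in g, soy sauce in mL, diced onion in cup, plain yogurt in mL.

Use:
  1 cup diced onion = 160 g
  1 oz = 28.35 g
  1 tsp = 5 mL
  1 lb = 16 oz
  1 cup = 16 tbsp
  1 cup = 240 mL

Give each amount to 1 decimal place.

Scaling factor: 19/5 = 3.8.
chicken stock: 1 lb × 19/5 × 16 oz/lb × 28.35 g/oz ≈ 1723.7 g
soy sauce: (2 cup + 7 tbsp = 2.4375 cup) × 19/5 × 240 mL/cup = 2223.0 mL
diced onion: 1.5 oz × 19/5 × 28.35 g/oz ÷ 160 g/cup ≈ 1.0 cup
plain yogurt: 3 tsp × 19/5 × 5 mL/tsp = 57.0 mL

chicken stock: 1723.7 g; soy sauce: 2223.0 mL; diced onion: 1.0 cup; plain yogurt: 57.0 mL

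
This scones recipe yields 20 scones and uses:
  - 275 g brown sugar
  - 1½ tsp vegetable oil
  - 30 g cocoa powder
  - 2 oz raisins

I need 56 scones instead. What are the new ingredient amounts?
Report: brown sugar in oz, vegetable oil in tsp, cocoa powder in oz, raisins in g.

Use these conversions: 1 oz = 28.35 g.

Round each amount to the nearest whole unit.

brown sugar: 27 oz; vegetable oil: 4 tsp; cocoa powder: 3 oz; raisins: 159 g

Scaling factor: 56/20 = 14/5 = 2.8.
brown sugar: 275 g × 14/5 ÷ 28.35 g/oz ≈ 27 oz
vegetable oil: 1.5 tsp × 14/5 ≈ 4 tsp
cocoa powder: 30 g × 14/5 ÷ 28.35 g/oz ≈ 3 oz
raisins: 2 oz × 14/5 × 28.35 g/oz ≈ 159 g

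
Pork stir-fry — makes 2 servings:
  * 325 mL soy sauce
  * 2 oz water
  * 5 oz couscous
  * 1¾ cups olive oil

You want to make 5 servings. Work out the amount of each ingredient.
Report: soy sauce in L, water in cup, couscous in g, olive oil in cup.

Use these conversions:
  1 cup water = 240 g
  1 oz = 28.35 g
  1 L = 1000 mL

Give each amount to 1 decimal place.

Scaling factor: 5/2 = 2.5.
soy sauce: 325 mL × 5/2 ÷ 1000 mL/L ≈ 0.8 L
water: 2 oz × 5/2 × 28.35 g/oz ÷ 240 g/cup ≈ 0.6 cup
couscous: 5 oz × 5/2 × 28.35 g/oz ≈ 354.4 g
olive oil: 1.75 cup × 5/2 ≈ 4.4 cup

soy sauce: 0.8 L; water: 0.6 cup; couscous: 354.4 g; olive oil: 4.4 cup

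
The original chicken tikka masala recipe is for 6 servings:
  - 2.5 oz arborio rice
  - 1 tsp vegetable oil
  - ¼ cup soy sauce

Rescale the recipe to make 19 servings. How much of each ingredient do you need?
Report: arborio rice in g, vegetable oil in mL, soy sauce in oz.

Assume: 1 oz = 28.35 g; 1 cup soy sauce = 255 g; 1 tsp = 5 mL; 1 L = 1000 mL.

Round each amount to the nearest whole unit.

arborio rice: 224 g; vegetable oil: 16 mL; soy sauce: 7 oz

Scaling factor: 19/6.
arborio rice: 2.5 oz × 19/6 × 28.35 g/oz ≈ 224 g
vegetable oil: 1 tsp × 19/6 × 5 mL/tsp ≈ 16 mL
soy sauce: 0.25 cup × 19/6 × 255 g/cup ÷ 28.35 g/oz ≈ 7 oz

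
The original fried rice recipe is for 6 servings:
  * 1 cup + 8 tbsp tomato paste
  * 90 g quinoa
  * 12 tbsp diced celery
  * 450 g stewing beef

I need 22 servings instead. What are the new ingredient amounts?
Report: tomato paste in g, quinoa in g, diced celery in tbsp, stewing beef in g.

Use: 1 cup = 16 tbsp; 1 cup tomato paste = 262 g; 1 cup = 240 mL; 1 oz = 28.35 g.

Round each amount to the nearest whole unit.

Scaling factor: 22/6 = 11/3.
tomato paste: (1 cup + 8 tbsp = 1.5 cup) × 11/3 × 262 g/cup = 1441 g
quinoa: 90 g × 11/3 = 330 g
diced celery: 12 tbsp × 11/3 = 44 tbsp
stewing beef: 450 g × 11/3 = 1650 g

tomato paste: 1441 g; quinoa: 330 g; diced celery: 44 tbsp; stewing beef: 1650 g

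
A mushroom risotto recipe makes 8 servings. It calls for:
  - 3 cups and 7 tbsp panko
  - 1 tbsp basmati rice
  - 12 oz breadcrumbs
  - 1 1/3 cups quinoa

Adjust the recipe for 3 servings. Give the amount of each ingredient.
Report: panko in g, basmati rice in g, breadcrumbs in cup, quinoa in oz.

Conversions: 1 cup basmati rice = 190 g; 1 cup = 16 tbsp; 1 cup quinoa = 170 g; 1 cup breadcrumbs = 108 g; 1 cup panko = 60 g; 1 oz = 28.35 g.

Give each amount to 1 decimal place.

Scaling factor: 3/8 = 0.375.
panko: (3 cup + 7 tbsp = 3.4375 cup) × 3/8 × 60 g/cup ≈ 77.3 g
basmati rice: 1 tbsp × 3/8 ÷ 16 tbsp/cup × 190 g/cup ≈ 4.5 g
breadcrumbs: 12 oz × 3/8 × 28.35 g/oz ÷ 108 g/cup ≈ 1.2 cup
quinoa: 4/3 cup × 3/8 × 170 g/cup ÷ 28.35 g/oz ≈ 3.0 oz

panko: 77.3 g; basmati rice: 4.5 g; breadcrumbs: 1.2 cup; quinoa: 3.0 oz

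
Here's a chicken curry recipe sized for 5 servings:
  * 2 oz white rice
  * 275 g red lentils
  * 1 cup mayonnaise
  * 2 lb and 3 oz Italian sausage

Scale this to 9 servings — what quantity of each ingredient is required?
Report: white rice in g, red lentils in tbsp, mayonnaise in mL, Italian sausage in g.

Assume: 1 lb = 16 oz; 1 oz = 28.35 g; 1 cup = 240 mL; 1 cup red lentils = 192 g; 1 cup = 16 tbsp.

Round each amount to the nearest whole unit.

Scaling factor: 9/5 = 1.8.
white rice: 2 oz × 9/5 × 28.35 g/oz ≈ 102 g
red lentils: 275 g × 9/5 ÷ 192 g/cup × 16 tbsp/cup ≈ 41 tbsp
mayonnaise: 1 cup × 9/5 × 240 mL/cup = 432 mL
Italian sausage: (2 lb + 3 oz = 2.1875 lb) × 9/5 × 16 oz/lb × 28.35 g/oz ≈ 1786 g

white rice: 102 g; red lentils: 41 tbsp; mayonnaise: 432 mL; Italian sausage: 1786 g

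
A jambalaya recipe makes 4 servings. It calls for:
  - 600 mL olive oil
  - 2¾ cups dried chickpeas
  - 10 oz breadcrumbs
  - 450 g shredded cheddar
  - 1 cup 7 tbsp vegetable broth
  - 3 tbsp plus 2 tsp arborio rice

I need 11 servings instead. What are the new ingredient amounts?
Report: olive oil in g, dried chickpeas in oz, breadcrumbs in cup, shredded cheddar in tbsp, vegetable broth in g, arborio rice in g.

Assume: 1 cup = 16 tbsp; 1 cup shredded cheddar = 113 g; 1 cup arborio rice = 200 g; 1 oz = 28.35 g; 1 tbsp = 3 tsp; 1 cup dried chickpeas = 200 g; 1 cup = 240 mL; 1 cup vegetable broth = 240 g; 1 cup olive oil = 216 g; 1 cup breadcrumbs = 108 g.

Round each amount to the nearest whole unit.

olive oil: 1485 g; dried chickpeas: 53 oz; breadcrumbs: 7 cup; shredded cheddar: 175 tbsp; vegetable broth: 949 g; arborio rice: 126 g

Scaling factor: 11/4 = 2.75.
olive oil: 600 mL × 11/4 ÷ 240 mL/cup × 216 g/cup = 1485 g
dried chickpeas: 2.75 cup × 11/4 × 200 g/cup ÷ 28.35 g/oz ≈ 53 oz
breadcrumbs: 10 oz × 11/4 × 28.35 g/oz ÷ 108 g/cup ≈ 7 cup
shredded cheddar: 450 g × 11/4 ÷ 113 g/cup × 16 tbsp/cup ≈ 175 tbsp
vegetable broth: (1 cup + 7 tbsp = 1.4375 cup) × 11/4 × 240 g/cup ≈ 949 g
arborio rice: (3 tbsp + 2 tsp = 11/3 tbsp) × 11/4 ÷ 16 tbsp/cup × 200 g/cup ≈ 126 g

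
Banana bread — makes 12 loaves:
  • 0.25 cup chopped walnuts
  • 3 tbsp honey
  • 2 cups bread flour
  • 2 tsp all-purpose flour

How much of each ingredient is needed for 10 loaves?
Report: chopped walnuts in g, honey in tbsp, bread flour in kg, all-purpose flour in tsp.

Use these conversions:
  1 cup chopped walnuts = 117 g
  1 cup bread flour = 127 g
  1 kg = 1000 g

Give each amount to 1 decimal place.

Scaling factor: 10/12 = 5/6.
chopped walnuts: 0.25 cup × 5/6 × 117 g/cup ≈ 24.4 g
honey: 3 tbsp × 5/6 = 2.5 tbsp
bread flour: 2 cup × 5/6 × 127 g/cup ÷ 1000 g/kg ≈ 0.2 kg
all-purpose flour: 2 tsp × 5/6 ≈ 1.7 tsp

chopped walnuts: 24.4 g; honey: 2.5 tbsp; bread flour: 0.2 kg; all-purpose flour: 1.7 tsp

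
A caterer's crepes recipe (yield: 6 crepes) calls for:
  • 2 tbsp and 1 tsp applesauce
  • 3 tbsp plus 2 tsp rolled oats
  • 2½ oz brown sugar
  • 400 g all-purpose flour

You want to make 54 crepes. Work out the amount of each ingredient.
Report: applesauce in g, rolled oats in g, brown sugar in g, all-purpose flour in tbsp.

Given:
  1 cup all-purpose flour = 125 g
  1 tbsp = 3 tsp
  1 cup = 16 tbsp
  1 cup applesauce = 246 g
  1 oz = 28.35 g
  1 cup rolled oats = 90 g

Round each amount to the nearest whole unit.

applesauce: 323 g; rolled oats: 186 g; brown sugar: 638 g; all-purpose flour: 461 tbsp

Scaling factor: 54/6 = 9.
applesauce: (2 tbsp + 1 tsp = 7/3 tbsp) × 9 ÷ 16 tbsp/cup × 246 g/cup ≈ 323 g
rolled oats: (3 tbsp + 2 tsp = 11/3 tbsp) × 9 ÷ 16 tbsp/cup × 90 g/cup ≈ 186 g
brown sugar: 2.5 oz × 9 × 28.35 g/oz ≈ 638 g
all-purpose flour: 400 g × 9 ÷ 125 g/cup × 16 tbsp/cup ≈ 461 tbsp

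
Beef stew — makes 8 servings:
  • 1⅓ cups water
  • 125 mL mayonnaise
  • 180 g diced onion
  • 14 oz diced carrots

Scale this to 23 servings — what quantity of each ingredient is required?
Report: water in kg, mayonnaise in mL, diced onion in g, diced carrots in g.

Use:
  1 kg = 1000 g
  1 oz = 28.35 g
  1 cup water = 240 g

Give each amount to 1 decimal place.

water: 0.9 kg; mayonnaise: 359.4 mL; diced onion: 517.5 g; diced carrots: 1141.1 g

Scaling factor: 23/8 = 2.875.
water: 4/3 cup × 23/8 × 240 g/cup ÷ 1000 g/kg ≈ 0.9 kg
mayonnaise: 125 mL × 23/8 ≈ 359.4 mL
diced onion: 180 g × 23/8 = 517.5 g
diced carrots: 14 oz × 23/8 × 28.35 g/oz ≈ 1141.1 g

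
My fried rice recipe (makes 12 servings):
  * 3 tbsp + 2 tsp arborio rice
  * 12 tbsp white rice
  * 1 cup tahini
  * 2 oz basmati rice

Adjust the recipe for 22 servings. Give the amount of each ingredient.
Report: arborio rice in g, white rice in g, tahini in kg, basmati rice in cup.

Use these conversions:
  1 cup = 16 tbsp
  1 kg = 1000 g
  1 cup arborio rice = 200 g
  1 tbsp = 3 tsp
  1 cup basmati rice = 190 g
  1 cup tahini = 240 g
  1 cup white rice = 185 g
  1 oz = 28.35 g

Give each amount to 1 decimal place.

Scaling factor: 22/12 = 11/6.
arborio rice: (3 tbsp + 2 tsp = 11/3 tbsp) × 11/6 ÷ 16 tbsp/cup × 200 g/cup ≈ 84.0 g
white rice: 12 tbsp × 11/6 ÷ 16 tbsp/cup × 185 g/cup ≈ 254.4 g
tahini: 1 cup × 11/6 × 240 g/cup ÷ 1000 g/kg ≈ 0.4 kg
basmati rice: 2 oz × 11/6 × 28.35 g/oz ÷ 190 g/cup ≈ 0.5 cup

arborio rice: 84.0 g; white rice: 254.4 g; tahini: 0.4 kg; basmati rice: 0.5 cup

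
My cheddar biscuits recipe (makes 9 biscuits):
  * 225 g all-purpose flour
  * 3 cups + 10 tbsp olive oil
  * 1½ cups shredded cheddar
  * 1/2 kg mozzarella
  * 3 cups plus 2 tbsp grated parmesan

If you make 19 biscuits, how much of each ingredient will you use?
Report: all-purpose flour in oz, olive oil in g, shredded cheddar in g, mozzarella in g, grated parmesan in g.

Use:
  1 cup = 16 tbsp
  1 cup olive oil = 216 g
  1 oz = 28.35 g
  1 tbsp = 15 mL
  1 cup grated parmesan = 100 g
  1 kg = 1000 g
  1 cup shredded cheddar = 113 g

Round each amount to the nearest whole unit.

all-purpose flour: 17 oz; olive oil: 1653 g; shredded cheddar: 358 g; mozzarella: 1056 g; grated parmesan: 660 g

Scaling factor: 19/9.
all-purpose flour: 225 g × 19/9 ÷ 28.35 g/oz ≈ 17 oz
olive oil: (3 cup + 10 tbsp = 3.625 cup) × 19/9 × 216 g/cup = 1653 g
shredded cheddar: 1.5 cup × 19/9 × 113 g/cup ≈ 358 g
mozzarella: 0.5 kg × 19/9 × 1000 g/kg ≈ 1056 g
grated parmesan: (3 cup + 2 tbsp = 3.125 cup) × 19/9 × 100 g/cup ≈ 660 g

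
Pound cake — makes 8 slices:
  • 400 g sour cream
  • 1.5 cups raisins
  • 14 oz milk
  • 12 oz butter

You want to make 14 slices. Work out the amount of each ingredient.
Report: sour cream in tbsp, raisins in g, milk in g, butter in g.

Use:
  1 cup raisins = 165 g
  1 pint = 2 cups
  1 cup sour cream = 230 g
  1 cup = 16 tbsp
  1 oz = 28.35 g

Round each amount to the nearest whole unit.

sour cream: 49 tbsp; raisins: 433 g; milk: 695 g; butter: 595 g

Scaling factor: 14/8 = 7/4 = 1.75.
sour cream: 400 g × 7/4 ÷ 230 g/cup × 16 tbsp/cup ≈ 49 tbsp
raisins: 1.5 cup × 7/4 × 165 g/cup ≈ 433 g
milk: 14 oz × 7/4 × 28.35 g/oz ≈ 695 g
butter: 12 oz × 7/4 × 28.35 g/oz ≈ 595 g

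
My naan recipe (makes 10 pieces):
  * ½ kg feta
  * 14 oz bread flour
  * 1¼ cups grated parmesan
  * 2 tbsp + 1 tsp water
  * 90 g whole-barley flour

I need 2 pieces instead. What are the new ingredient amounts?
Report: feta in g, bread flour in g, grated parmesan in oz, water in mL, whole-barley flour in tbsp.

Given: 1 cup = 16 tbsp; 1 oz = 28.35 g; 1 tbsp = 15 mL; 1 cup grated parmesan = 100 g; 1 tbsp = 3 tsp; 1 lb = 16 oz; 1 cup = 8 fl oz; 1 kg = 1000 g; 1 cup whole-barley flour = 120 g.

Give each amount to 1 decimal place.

feta: 100.0 g; bread flour: 79.4 g; grated parmesan: 0.9 oz; water: 7.0 mL; whole-barley flour: 2.4 tbsp

Scaling factor: 2/10 = 1/5 = 0.2.
feta: 0.5 kg × 1/5 × 1000 g/kg = 100.0 g
bread flour: 14 oz × 1/5 × 28.35 g/oz ≈ 79.4 g
grated parmesan: 1.25 cup × 1/5 × 100 g/cup ÷ 28.35 g/oz ≈ 0.9 oz
water: (2 tbsp + 1 tsp = 7/3 tbsp) × 1/5 × 15 mL/tbsp = 7.0 mL
whole-barley flour: 90 g × 1/5 ÷ 120 g/cup × 16 tbsp/cup = 2.4 tbsp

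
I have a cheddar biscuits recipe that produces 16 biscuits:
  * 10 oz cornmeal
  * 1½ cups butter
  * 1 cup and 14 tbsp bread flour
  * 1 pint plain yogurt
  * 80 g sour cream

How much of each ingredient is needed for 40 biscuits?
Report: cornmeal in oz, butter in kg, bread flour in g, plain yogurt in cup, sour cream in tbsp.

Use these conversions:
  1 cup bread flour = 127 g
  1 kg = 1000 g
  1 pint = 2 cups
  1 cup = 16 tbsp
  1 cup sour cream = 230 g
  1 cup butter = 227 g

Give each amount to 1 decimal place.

Scaling factor: 40/16 = 5/2 = 2.5.
cornmeal: 10 oz × 5/2 = 25.0 oz
butter: 1.5 cup × 5/2 × 227 g/cup ÷ 1000 g/kg ≈ 0.9 kg
bread flour: (1 cup + 14 tbsp = 1.875 cup) × 5/2 × 127 g/cup ≈ 595.3 g
plain yogurt: 1 pint × 5/2 × 2 cup/pint = 5.0 cup
sour cream: 80 g × 5/2 ÷ 230 g/cup × 16 tbsp/cup ≈ 13.9 tbsp

cornmeal: 25.0 oz; butter: 0.9 kg; bread flour: 595.3 g; plain yogurt: 5.0 cup; sour cream: 13.9 tbsp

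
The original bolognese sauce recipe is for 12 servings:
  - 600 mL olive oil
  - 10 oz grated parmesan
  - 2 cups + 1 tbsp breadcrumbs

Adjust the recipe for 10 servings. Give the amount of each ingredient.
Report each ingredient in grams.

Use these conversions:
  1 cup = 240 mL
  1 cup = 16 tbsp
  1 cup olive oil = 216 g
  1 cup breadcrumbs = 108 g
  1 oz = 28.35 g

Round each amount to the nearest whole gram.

olive oil: 450 g; grated parmesan: 236 g; breadcrumbs: 186 g

Scaling factor: 10/12 = 5/6.
olive oil: 600 mL × 5/6 ÷ 240 mL/cup × 216 g/cup = 450 g
grated parmesan: 10 oz × 5/6 × 28.35 g/oz ≈ 236 g
breadcrumbs: (2 cup + 1 tbsp = 2.0625 cup) × 5/6 × 108 g/cup ≈ 186 g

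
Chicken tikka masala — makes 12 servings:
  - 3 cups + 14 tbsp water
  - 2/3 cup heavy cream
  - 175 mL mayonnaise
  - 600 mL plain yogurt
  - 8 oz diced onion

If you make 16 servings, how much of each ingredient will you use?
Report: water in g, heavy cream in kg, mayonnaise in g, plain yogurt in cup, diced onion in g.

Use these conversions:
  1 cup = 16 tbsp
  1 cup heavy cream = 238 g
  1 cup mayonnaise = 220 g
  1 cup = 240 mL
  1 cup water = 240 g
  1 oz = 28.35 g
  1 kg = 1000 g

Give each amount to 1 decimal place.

water: 1240.0 g; heavy cream: 0.2 kg; mayonnaise: 213.9 g; plain yogurt: 3.3 cup; diced onion: 302.4 g

Scaling factor: 16/12 = 4/3.
water: (3 cup + 14 tbsp = 3.875 cup) × 4/3 × 240 g/cup = 1240.0 g
heavy cream: 2/3 cup × 4/3 × 238 g/cup ÷ 1000 g/kg ≈ 0.2 kg
mayonnaise: 175 mL × 4/3 ÷ 240 mL/cup × 220 g/cup ≈ 213.9 g
plain yogurt: 600 mL × 4/3 ÷ 240 mL/cup ≈ 3.3 cup
diced onion: 8 oz × 4/3 × 28.35 g/oz = 302.4 g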